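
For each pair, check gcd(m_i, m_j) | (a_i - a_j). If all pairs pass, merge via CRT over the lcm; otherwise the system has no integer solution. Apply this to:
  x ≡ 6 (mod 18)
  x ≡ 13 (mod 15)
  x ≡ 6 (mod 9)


Moduli 18, 15, 9 are not pairwise coprime, so CRT works modulo lcm(m_i) when all pairwise compatibility conditions hold.
Pairwise compatibility: gcd(m_i, m_j) must divide a_i - a_j for every pair.
Merge one congruence at a time:
  Start: x ≡ 6 (mod 18).
  Combine with x ≡ 13 (mod 15): gcd(18, 15) = 3, and 13 - 6 = 7 is NOT divisible by 3.
    ⇒ system is inconsistent (no integer solution).

No solution (the system is inconsistent).


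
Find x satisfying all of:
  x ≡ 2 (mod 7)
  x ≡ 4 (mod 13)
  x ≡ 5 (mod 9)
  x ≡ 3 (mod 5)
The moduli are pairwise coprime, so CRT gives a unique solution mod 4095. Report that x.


Product of moduli M = 7 · 13 · 9 · 5 = 4095.
Merge one congruence at a time:
  Start: x ≡ 2 (mod 7).
  Combine with x ≡ 4 (mod 13); new modulus lcm = 91.
    Write x = 2 + 7·t and substitute into x ≡ 4 (mod 13): 7·t ≡ 4 − 2 = 2 (mod 13).
    The inverse of 7 mod 13 is 2 (since 7·2 = 14 = 1·13 + 1), so t ≡ 2·2 = 4 ≡ 4 (mod 13).
    Then x = 2 + 7·4 = 30, valid modulo lcm(7, 13) = 91: x ≡ 30 (mod 91).
  Combine with x ≡ 5 (mod 9); new modulus lcm = 819.
    Write x = 30 + 91·t and substitute into x ≡ 5 (mod 9): 91·t ≡ 5 − 30 = -25 (mod 9).
    Reduce coefficients mod 9: 1·t ≡ 2 (mod 9).
    So t ≡ 2 (mod 9).
    Then x = 30 + 91·2 = 212, valid modulo lcm(91, 9) = 819: x ≡ 212 (mod 819).
  Combine with x ≡ 3 (mod 5); new modulus lcm = 4095.
    Write x = 212 + 819·t and substitute into x ≡ 3 (mod 5): 819·t ≡ 3 − 212 = -209 (mod 5).
    Reduce coefficients mod 5: 4·t ≡ 1 (mod 5).
    The inverse of 4 mod 5 is 4 (since 4·4 = 16 = 3·5 + 1), so t ≡ 4·1 = 4 ≡ 4 (mod 5).
    Then x = 212 + 819·4 = 3488, valid modulo lcm(819, 5) = 4095: x ≡ 3488 (mod 4095).
Verify against each original: 3488 mod 7 = 2, 3488 mod 13 = 4, 3488 mod 9 = 5, 3488 mod 5 = 3.

x ≡ 3488 (mod 4095).


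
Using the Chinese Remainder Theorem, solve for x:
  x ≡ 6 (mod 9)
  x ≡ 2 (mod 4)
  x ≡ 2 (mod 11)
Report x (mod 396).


Moduli 9, 4, 11 are pairwise coprime; by CRT there is a unique solution modulo M = 9 · 4 · 11 = 396.
Solve pairwise, accumulating the modulus:
  Start with x ≡ 6 (mod 9).
  Combine with x ≡ 2 (mod 4): since gcd(9, 4) = 1, we get a unique residue mod 36.
    Write x = 6 + 9·t and substitute into x ≡ 2 (mod 4): 9·t ≡ 2 − 6 = -4 (mod 4).
    Reduce coefficients mod 4: 1·t ≡ 0 (mod 4).
    So t ≡ 0 (mod 4).
    Then x = 6 + 9·0 = 6, valid modulo lcm(9, 4) = 36: x ≡ 6 (mod 36).
  Combine with x ≡ 2 (mod 11): since gcd(36, 11) = 1, we get a unique residue mod 396.
    Write x = 6 + 36·t and substitute into x ≡ 2 (mod 11): 36·t ≡ 2 − 6 = -4 (mod 11).
    Reduce coefficients mod 11: 3·t ≡ 7 (mod 11).
    The inverse of 3 mod 11 is 4 (since 3·4 = 12 = 1·11 + 1), so t ≡ 4·7 = 28 ≡ 6 (mod 11).
    Then x = 6 + 36·6 = 222, valid modulo lcm(36, 11) = 396: x ≡ 222 (mod 396).
Verify: 222 mod 9 = 6 ✓, 222 mod 4 = 2 ✓, 222 mod 11 = 2 ✓.

x ≡ 222 (mod 396).


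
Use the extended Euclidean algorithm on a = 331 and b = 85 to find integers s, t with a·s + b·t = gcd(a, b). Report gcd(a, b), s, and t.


Euclidean algorithm on (331, 85) — divide until remainder is 0:
  331 = 3 · 85 + 76
  85 = 1 · 76 + 9
  76 = 8 · 9 + 4
  9 = 2 · 4 + 1
  4 = 4 · 1 + 0
gcd(331, 85) = 1.
Track Bezout coefficients alongside the remainders: start with r₀ = 331 = a·1 + b·0 (s = 1, t = 0) and r₁ = 85 = a·0 + b·1 (s = 0, t = 1); each new remainder r_{k+1} = r_{k-1} − q_k·r_k inherits s_{k+1} = s_{k-1} − q_k·s_k, t_{k+1} = t_{k-1} − q_k·t_k, so r_k = a·s_k + b·t_k at every step:
  q = 3: r = 76, s = 1 − 3·0 = 1, t = 0 − 3·1 = -3  (check: 331·1 + 85·(-3) = 76)
  q = 1: r = 9, s = 0 − 1·1 = -1, t = 1 − 1·(-3) = 4  (check: 331·(-1) + 85·4 = 9)
  q = 8: r = 4, s = 1 − 8·(-1) = 9, t = -3 − 8·4 = -35  (check: 331·9 + 85·(-35) = 4)
  q = 2: r = 1, s = -1 − 2·9 = -19, t = 4 − 2·(-35) = 74  (check: 331·(-19) + 85·74 = 1)
The row with r = 1 (the gcd) gives the Bezout coefficients s = -19, t = 74.
Result: 331 · (-19) + 85 · (74) = 1.

gcd(331, 85) = 1; s = -19, t = 74 (check: 331·(-19) + 85·74 = 1).


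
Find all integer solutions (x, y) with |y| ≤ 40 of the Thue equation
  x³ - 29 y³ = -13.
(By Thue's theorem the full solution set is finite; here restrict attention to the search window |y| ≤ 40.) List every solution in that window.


The equation is x³ - 29y³ = -13. For fixed y, x³ = 29·y³ − 13, so a solution requires the RHS to be a perfect cube.
Strategy: iterate y from -40 to 40, compute RHS = 29·y³ − 13, and check whether it is a (positive or negative) perfect cube.
Check small values of y:
  y = 0: RHS = -13 is not a perfect cube.
  y = 1: RHS = 16 is not a perfect cube.
  y = -1: RHS = -42 is not a perfect cube.
  y = 2: RHS = 219 is not a perfect cube.
  y = -2: RHS = -245 is not a perfect cube.
  y = 3: RHS = 770 is not a perfect cube.
  y = -3: RHS = -796 is not a perfect cube.
Continuing the search up to |y| = 40 finds no solutions either.
No (x, y) in the scanned range satisfies the equation.

No integer solutions with |y| ≤ 40.


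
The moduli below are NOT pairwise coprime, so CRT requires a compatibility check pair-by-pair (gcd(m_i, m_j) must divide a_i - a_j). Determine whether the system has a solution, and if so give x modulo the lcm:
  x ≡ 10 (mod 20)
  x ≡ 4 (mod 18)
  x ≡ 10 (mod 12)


Moduli 20, 18, 12 are not pairwise coprime, so CRT works modulo lcm(m_i) when all pairwise compatibility conditions hold.
Pairwise compatibility: gcd(m_i, m_j) must divide a_i - a_j for every pair.
Merge one congruence at a time:
  Start: x ≡ 10 (mod 20).
  Combine with x ≡ 4 (mod 18): gcd(20, 18) = 2; 4 - 10 = -6, which IS divisible by 2, so compatible.
    Write x = 10 + 20·t and substitute into x ≡ 4 (mod 18): 20·t ≡ 4 − 10 = -6 (mod 18).
    Divide the congruence (and modulus) by g = 2: 10·t ≡ -3 (mod 9).
    Reduce coefficients mod 9: 1·t ≡ 6 (mod 9).
    So t ≡ 6 (mod 9).
    Then x = 10 + 20·6 = 130, valid modulo lcm(20, 18) = 180: x ≡ 130 (mod 180).
  Combine with x ≡ 10 (mod 12): gcd(180, 12) = 12; 10 - 130 = -120, which IS divisible by 12, so compatible.
    Write x = 130 + 180·t and substitute into x ≡ 10 (mod 12): 180·t ≡ 10 − 130 = -120 (mod 12).
    Divide the congruence (and modulus) by g = 12: 15·t ≡ -10 (mod 1).
    Modulo 1 every t works; take t = 0.
    Then x = 130 + 180·0 = 130, valid modulo lcm(180, 12) = 180: x ≡ 130 (mod 180).
Verify: 130 mod 20 = 10, 130 mod 18 = 4, 130 mod 12 = 10.

x ≡ 130 (mod 180).


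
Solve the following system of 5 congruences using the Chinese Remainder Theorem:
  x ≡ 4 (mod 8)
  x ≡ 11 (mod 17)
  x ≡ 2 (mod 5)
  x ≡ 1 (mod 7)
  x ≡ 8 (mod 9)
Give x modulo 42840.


Product of moduli M = 8 · 17 · 5 · 7 · 9 = 42840.
Merge one congruence at a time:
  Start: x ≡ 4 (mod 8).
  Combine with x ≡ 11 (mod 17); new modulus lcm = 136.
    Write x = 4 + 8·t and substitute into x ≡ 11 (mod 17): 8·t ≡ 11 − 4 = 7 (mod 17).
    The inverse of 8 mod 17 is 15 (since 8·15 = 120 = 7·17 + 1), so t ≡ 15·7 = 105 ≡ 3 (mod 17).
    Then x = 4 + 8·3 = 28, valid modulo lcm(8, 17) = 136: x ≡ 28 (mod 136).
  Combine with x ≡ 2 (mod 5); new modulus lcm = 680.
    Write x = 28 + 136·t and substitute into x ≡ 2 (mod 5): 136·t ≡ 2 − 28 = -26 (mod 5).
    Reduce coefficients mod 5: 1·t ≡ 4 (mod 5).
    So t ≡ 4 (mod 5).
    Then x = 28 + 136·4 = 572, valid modulo lcm(136, 5) = 680: x ≡ 572 (mod 680).
  Combine with x ≡ 1 (mod 7); new modulus lcm = 4760.
    Write x = 572 + 680·t and substitute into x ≡ 1 (mod 7): 680·t ≡ 1 − 572 = -571 (mod 7).
    Reduce coefficients mod 7: 1·t ≡ 3 (mod 7).
    So t ≡ 3 (mod 7).
    Then x = 572 + 680·3 = 2612, valid modulo lcm(680, 7) = 4760: x ≡ 2612 (mod 4760).
  Combine with x ≡ 8 (mod 9); new modulus lcm = 42840.
    Write x = 2612 + 4760·t and substitute into x ≡ 8 (mod 9): 4760·t ≡ 8 − 2612 = -2604 (mod 9).
    Reduce coefficients mod 9: 8·t ≡ 6 (mod 9).
    The inverse of 8 mod 9 is 8 (since 8·8 = 64 = 7·9 + 1), so t ≡ 8·6 = 48 ≡ 3 (mod 9).
    Then x = 2612 + 4760·3 = 16892, valid modulo lcm(4760, 9) = 42840: x ≡ 16892 (mod 42840).
Verify against each original: 16892 mod 8 = 4, 16892 mod 17 = 11, 16892 mod 5 = 2, 16892 mod 7 = 1, 16892 mod 9 = 8.

x ≡ 16892 (mod 42840).


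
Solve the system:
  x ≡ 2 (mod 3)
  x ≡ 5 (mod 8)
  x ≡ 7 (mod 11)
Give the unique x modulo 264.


Moduli 3, 8, 11 are pairwise coprime; by CRT there is a unique solution modulo M = 3 · 8 · 11 = 264.
Solve pairwise, accumulating the modulus:
  Start with x ≡ 2 (mod 3).
  Combine with x ≡ 5 (mod 8): since gcd(3, 8) = 1, we get a unique residue mod 24.
    Write x = 2 + 3·t and substitute into x ≡ 5 (mod 8): 3·t ≡ 5 − 2 = 3 (mod 8).
    The inverse of 3 mod 8 is 3 (since 3·3 = 9 = 1·8 + 1), so t ≡ 3·3 = 9 ≡ 1 (mod 8).
    Then x = 2 + 3·1 = 5, valid modulo lcm(3, 8) = 24: x ≡ 5 (mod 24).
  Combine with x ≡ 7 (mod 11): since gcd(24, 11) = 1, we get a unique residue mod 264.
    Write x = 5 + 24·t and substitute into x ≡ 7 (mod 11): 24·t ≡ 7 − 5 = 2 (mod 11).
    Reduce coefficients mod 11: 2·t ≡ 2 (mod 11).
    The inverse of 2 mod 11 is 6 (since 2·6 = 12 = 1·11 + 1), so t ≡ 6·2 = 12 ≡ 1 (mod 11).
    Then x = 5 + 24·1 = 29, valid modulo lcm(24, 11) = 264: x ≡ 29 (mod 264).
Verify: 29 mod 3 = 2 ✓, 29 mod 8 = 5 ✓, 29 mod 11 = 7 ✓.

x ≡ 29 (mod 264).


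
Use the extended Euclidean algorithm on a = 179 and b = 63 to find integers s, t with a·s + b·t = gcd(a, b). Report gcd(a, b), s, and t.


Euclidean algorithm on (179, 63) — divide until remainder is 0:
  179 = 2 · 63 + 53
  63 = 1 · 53 + 10
  53 = 5 · 10 + 3
  10 = 3 · 3 + 1
  3 = 3 · 1 + 0
gcd(179, 63) = 1.
Track Bezout coefficients alongside the remainders: start with r₀ = 179 = a·1 + b·0 (s = 1, t = 0) and r₁ = 63 = a·0 + b·1 (s = 0, t = 1); each new remainder r_{k+1} = r_{k-1} − q_k·r_k inherits s_{k+1} = s_{k-1} − q_k·s_k, t_{k+1} = t_{k-1} − q_k·t_k, so r_k = a·s_k + b·t_k at every step:
  q = 2: r = 53, s = 1 − 2·0 = 1, t = 0 − 2·1 = -2  (check: 179·1 + 63·(-2) = 53)
  q = 1: r = 10, s = 0 − 1·1 = -1, t = 1 − 1·(-2) = 3  (check: 179·(-1) + 63·3 = 10)
  q = 5: r = 3, s = 1 − 5·(-1) = 6, t = -2 − 5·3 = -17  (check: 179·6 + 63·(-17) = 3)
  q = 3: r = 1, s = -1 − 3·6 = -19, t = 3 − 3·(-17) = 54  (check: 179·(-19) + 63·54 = 1)
The row with r = 1 (the gcd) gives the Bezout coefficients s = -19, t = 54.
Result: 179 · (-19) + 63 · (54) = 1.

gcd(179, 63) = 1; s = -19, t = 54 (check: 179·(-19) + 63·54 = 1).


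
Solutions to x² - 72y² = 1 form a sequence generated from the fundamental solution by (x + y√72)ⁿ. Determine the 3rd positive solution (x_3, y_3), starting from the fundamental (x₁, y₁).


Step 1: Find the fundamental solution (x₁, y₁) of x² - 72y² = 1.
  Expand √72 as a continued fraction. a₀ = ⌊√72⌋ = 8; iterate m_{k+1} = d_k·a_k − m_k, d_{k+1} = (72 − m_{k+1}²)/d_k, a_{k+1} = ⌊(a₀ + m_{k+1})/d_{k+1}⌋ (starting m₀ = 0, d₀ = 1), with convergents p_k = a_k·p_{k-1} + p_{k-2}, q_k = a_k·q_{k-1} + q_{k-2} (p₋₁ = 1, q₋₁ = 0):
  k = 0: a₀ = 8; p₀/q₀ = 8/1; p₀² − 72·q₀² = 64 − 72 = -8.
  k = 1: m = 8, d = 8, a = ⌊(8 + 8)/8⌋ = 2; p/q = (2·8 + 1)/(2·1 + 0) = 17/2; p² − 72·q² = 289 − 288 = 1.
  The first convergent with p² − 72·q² = 1 gives the fundamental solution (x₁, y₁) = (17, 2).
Step 2: Apply the recurrence (x_{n+1}, y_{n+1}) = (x₁x_n + 72y₁y_n, x₁y_n + y₁x_n) repeatedly.
  From (x_1, y_1) = (17, 2): x_2 = 17·17 + 72·2·2 = 577; y_2 = 17·2 + 2·17 = 68.
  From (x_2, y_2) = (577, 68): x_3 = 17·577 + 72·2·68 = 19601; y_3 = 17·68 + 2·577 = 2310.
Step 3: Verify x_3² - 72·y_3² = 384199201 - 384199200 = 1 (should be 1). ✓

(x_1, y_1) = (17, 2); (x_3, y_3) = (19601, 2310).


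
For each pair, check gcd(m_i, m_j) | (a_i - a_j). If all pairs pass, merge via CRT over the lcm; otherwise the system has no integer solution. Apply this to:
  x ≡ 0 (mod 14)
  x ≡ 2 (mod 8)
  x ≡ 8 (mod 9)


Moduli 14, 8, 9 are not pairwise coprime, so CRT works modulo lcm(m_i) when all pairwise compatibility conditions hold.
Pairwise compatibility: gcd(m_i, m_j) must divide a_i - a_j for every pair.
Merge one congruence at a time:
  Start: x ≡ 0 (mod 14).
  Combine with x ≡ 2 (mod 8): gcd(14, 8) = 2; 2 - 0 = 2, which IS divisible by 2, so compatible.
    Write x = 0 + 14·t and substitute into x ≡ 2 (mod 8): 14·t ≡ 2 − 0 = 2 (mod 8).
    Divide the congruence (and modulus) by g = 2: 7·t ≡ 1 (mod 4).
    Reduce coefficients mod 4: 3·t ≡ 1 (mod 4).
    The inverse of 3 mod 4 is 3 (since 3·3 = 9 = 2·4 + 1), so t ≡ 3·1 = 3 ≡ 3 (mod 4).
    Then x = 0 + 14·3 = 42, valid modulo lcm(14, 8) = 56: x ≡ 42 (mod 56).
  Combine with x ≡ 8 (mod 9): gcd(56, 9) = 1; 8 - 42 = -34, which IS divisible by 1, so compatible.
    Write x = 42 + 56·t and substitute into x ≡ 8 (mod 9): 56·t ≡ 8 − 42 = -34 (mod 9).
    Reduce coefficients mod 9: 2·t ≡ 2 (mod 9).
    The inverse of 2 mod 9 is 5 (since 2·5 = 10 = 1·9 + 1), so t ≡ 5·2 = 10 ≡ 1 (mod 9).
    Then x = 42 + 56·1 = 98, valid modulo lcm(56, 9) = 504: x ≡ 98 (mod 504).
Verify: 98 mod 14 = 0, 98 mod 8 = 2, 98 mod 9 = 8.

x ≡ 98 (mod 504).


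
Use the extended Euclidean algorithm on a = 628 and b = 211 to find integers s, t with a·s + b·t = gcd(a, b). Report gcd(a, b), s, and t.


Euclidean algorithm on (628, 211) — divide until remainder is 0:
  628 = 2 · 211 + 206
  211 = 1 · 206 + 5
  206 = 41 · 5 + 1
  5 = 5 · 1 + 0
gcd(628, 211) = 1.
Track Bezout coefficients alongside the remainders: start with r₀ = 628 = a·1 + b·0 (s = 1, t = 0) and r₁ = 211 = a·0 + b·1 (s = 0, t = 1); each new remainder r_{k+1} = r_{k-1} − q_k·r_k inherits s_{k+1} = s_{k-1} − q_k·s_k, t_{k+1} = t_{k-1} − q_k·t_k, so r_k = a·s_k + b·t_k at every step:
  q = 2: r = 206, s = 1 − 2·0 = 1, t = 0 − 2·1 = -2  (check: 628·1 + 211·(-2) = 206)
  q = 1: r = 5, s = 0 − 1·1 = -1, t = 1 − 1·(-2) = 3  (check: 628·(-1) + 211·3 = 5)
  q = 41: r = 1, s = 1 − 41·(-1) = 42, t = -2 − 41·3 = -125  (check: 628·42 + 211·(-125) = 1)
The row with r = 1 (the gcd) gives the Bezout coefficients s = 42, t = -125.
Result: 628 · (42) + 211 · (-125) = 1.

gcd(628, 211) = 1; s = 42, t = -125 (check: 628·42 + 211·(-125) = 1).


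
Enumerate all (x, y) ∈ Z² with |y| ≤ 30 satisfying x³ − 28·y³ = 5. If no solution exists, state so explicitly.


The equation is x³ - 28y³ = 5. For fixed y, x³ = 28·y³ + 5, so a solution requires the RHS to be a perfect cube.
Strategy: iterate y from -30 to 30, compute RHS = 28·y³ + 5, and check whether it is a (positive or negative) perfect cube.
Check small values of y:
  y = 0: RHS = 5 is not a perfect cube.
  y = 1: RHS = 33 is not a perfect cube.
  y = -1: RHS = -23 is not a perfect cube.
  y = 2: RHS = 229 is not a perfect cube.
  y = -2: RHS = -219 is not a perfect cube.
  y = 3: RHS = 761 is not a perfect cube.
  y = -3: RHS = -751 is not a perfect cube.
Continuing the search up to |y| = 30 finds no solutions either.
No (x, y) in the scanned range satisfies the equation.

No integer solutions with |y| ≤ 30.


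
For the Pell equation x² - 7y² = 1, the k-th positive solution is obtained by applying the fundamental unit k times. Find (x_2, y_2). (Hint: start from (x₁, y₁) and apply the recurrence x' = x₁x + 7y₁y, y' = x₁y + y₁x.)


Step 1: Find the fundamental solution (x₁, y₁) of x² - 7y² = 1.
  Expand √7 as a continued fraction. a₀ = ⌊√7⌋ = 2; iterate m_{k+1} = d_k·a_k − m_k, d_{k+1} = (7 − m_{k+1}²)/d_k, a_{k+1} = ⌊(a₀ + m_{k+1})/d_{k+1}⌋ (starting m₀ = 0, d₀ = 1), with convergents p_k = a_k·p_{k-1} + p_{k-2}, q_k = a_k·q_{k-1} + q_{k-2} (p₋₁ = 1, q₋₁ = 0):
  k = 0: a₀ = 2; p₀/q₀ = 2/1; p₀² − 7·q₀² = 4 − 7 = -3.
  k = 1: m = 2, d = 3, a = ⌊(2 + 2)/3⌋ = 1; p/q = (1·2 + 1)/(1·1 + 0) = 3/1; p² − 7·q² = 9 − 7 = 2.
  k = 2: m = 1, d = 2, a = ⌊(2 + 1)/2⌋ = 1; p/q = (1·3 + 2)/(1·1 + 1) = 5/2; p² − 7·q² = 25 − 28 = -3.
  k = 3: m = 1, d = 3, a = ⌊(2 + 1)/3⌋ = 1; p/q = (1·5 + 3)/(1·2 + 1) = 8/3; p² − 7·q² = 64 − 63 = 1.
  The first convergent with p² − 7·q² = 1 gives the fundamental solution (x₁, y₁) = (8, 3).
Step 2: Apply the recurrence (x_{n+1}, y_{n+1}) = (x₁x_n + 7y₁y_n, x₁y_n + y₁x_n) repeatedly.
  From (x_1, y_1) = (8, 3): x_2 = 8·8 + 7·3·3 = 127; y_2 = 8·3 + 3·8 = 48.
Step 3: Verify x_2² - 7·y_2² = 16129 - 16128 = 1 (should be 1). ✓

(x_1, y_1) = (8, 3); (x_2, y_2) = (127, 48).


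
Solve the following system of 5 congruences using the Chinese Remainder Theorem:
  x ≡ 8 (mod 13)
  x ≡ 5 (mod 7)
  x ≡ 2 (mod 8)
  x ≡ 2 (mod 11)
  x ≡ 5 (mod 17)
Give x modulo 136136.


Product of moduli M = 13 · 7 · 8 · 11 · 17 = 136136.
Merge one congruence at a time:
  Start: x ≡ 8 (mod 13).
  Combine with x ≡ 5 (mod 7); new modulus lcm = 91.
    Write x = 8 + 13·t and substitute into x ≡ 5 (mod 7): 13·t ≡ 5 − 8 = -3 (mod 7).
    Reduce coefficients mod 7: 6·t ≡ 4 (mod 7).
    The inverse of 6 mod 7 is 6 (since 6·6 = 36 = 5·7 + 1), so t ≡ 6·4 = 24 ≡ 3 (mod 7).
    Then x = 8 + 13·3 = 47, valid modulo lcm(13, 7) = 91: x ≡ 47 (mod 91).
  Combine with x ≡ 2 (mod 8); new modulus lcm = 728.
    Write x = 47 + 91·t and substitute into x ≡ 2 (mod 8): 91·t ≡ 2 − 47 = -45 (mod 8).
    Reduce coefficients mod 8: 3·t ≡ 3 (mod 8).
    The inverse of 3 mod 8 is 3 (since 3·3 = 9 = 1·8 + 1), so t ≡ 3·3 = 9 ≡ 1 (mod 8).
    Then x = 47 + 91·1 = 138, valid modulo lcm(91, 8) = 728: x ≡ 138 (mod 728).
  Combine with x ≡ 2 (mod 11); new modulus lcm = 8008.
    Write x = 138 + 728·t and substitute into x ≡ 2 (mod 11): 728·t ≡ 2 − 138 = -136 (mod 11).
    Reduce coefficients mod 11: 2·t ≡ 7 (mod 11).
    The inverse of 2 mod 11 is 6 (since 2·6 = 12 = 1·11 + 1), so t ≡ 6·7 = 42 ≡ 9 (mod 11).
    Then x = 138 + 728·9 = 6690, valid modulo lcm(728, 11) = 8008: x ≡ 6690 (mod 8008).
  Combine with x ≡ 5 (mod 17); new modulus lcm = 136136.
    Write x = 6690 + 8008·t and substitute into x ≡ 5 (mod 17): 8008·t ≡ 5 − 6690 = -6685 (mod 17).
    Reduce coefficients mod 17: 1·t ≡ 13 (mod 17).
    So t ≡ 13 (mod 17).
    Then x = 6690 + 8008·13 = 110794, valid modulo lcm(8008, 17) = 136136: x ≡ 110794 (mod 136136).
Verify against each original: 110794 mod 13 = 8, 110794 mod 7 = 5, 110794 mod 8 = 2, 110794 mod 11 = 2, 110794 mod 17 = 5.

x ≡ 110794 (mod 136136).


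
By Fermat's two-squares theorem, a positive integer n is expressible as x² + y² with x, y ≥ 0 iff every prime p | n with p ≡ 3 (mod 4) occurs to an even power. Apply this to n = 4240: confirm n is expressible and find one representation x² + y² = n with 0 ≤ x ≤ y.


Step 1: Factor n = 4240 = 2^4 · 5 · 53.
Step 2: Check the mod-4 condition on each prime factor: 2 = 2 (special); 5 ≡ 1 (mod 4), exponent 1; 53 ≡ 1 (mod 4), exponent 1.
All primes ≡ 3 (mod 4) appear to even exponent (or don't appear), so by the two-squares theorem n IS expressible as a sum of two squares.
Step 3: Build a representation. Group n = k² · m with k = 4 and m = 5 · 53 = 265 (a product of primes ≡ 1 (mod 4)); a representation of m scales to one of n via (k·x)² + (k·y)² = k²(x² + y²). Each prime p ≡ 1 (mod 4) is itself a sum of two squares; find a² by testing p − a² for a perfect square:
  5: 5 − 1² = 4 = 2² ⇒ 5 = 1² + 2².
  53: 53 − 1² = 52, 53 − 2² = 49 = 7² ⇒ 53 = 2² + 7².
  Combine using the Brahmagupta–Fibonacci identity (a² + b²)(c² + d²) = (ac − bd)² + (ad + bc)² = (ac + bd)² + (ad − bc)²:
  5 · 53 = 265: from (1² + 2²)(2² + 7²), take (1·2 − 2·7, 1·7 + 2·2) = (2 − 14, 7 + 4) = (-12, 11); dropping signs (only squares matter) gives (12, 11); check 12² + 11² = 144 + 121 = 265 ✓.
  Scale by k = 4: (4·12, 4·11) = (48, 44).
Step 4: Order so x ≤ y and verify: 44² + 48² = 1936 + 2304 = 4240 = n. ✓

n = 4240 = 44² + 48² (one valid representation with x ≤ y).


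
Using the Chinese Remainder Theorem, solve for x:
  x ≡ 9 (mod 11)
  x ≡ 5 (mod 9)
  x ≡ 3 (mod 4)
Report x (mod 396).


Moduli 11, 9, 4 are pairwise coprime; by CRT there is a unique solution modulo M = 11 · 9 · 4 = 396.
Solve pairwise, accumulating the modulus:
  Start with x ≡ 9 (mod 11).
  Combine with x ≡ 5 (mod 9): since gcd(11, 9) = 1, we get a unique residue mod 99.
    Write x = 9 + 11·t and substitute into x ≡ 5 (mod 9): 11·t ≡ 5 − 9 = -4 (mod 9).
    Reduce coefficients mod 9: 2·t ≡ 5 (mod 9).
    The inverse of 2 mod 9 is 5 (since 2·5 = 10 = 1·9 + 1), so t ≡ 5·5 = 25 ≡ 7 (mod 9).
    Then x = 9 + 11·7 = 86, valid modulo lcm(11, 9) = 99: x ≡ 86 (mod 99).
  Combine with x ≡ 3 (mod 4): since gcd(99, 4) = 1, we get a unique residue mod 396.
    Write x = 86 + 99·t and substitute into x ≡ 3 (mod 4): 99·t ≡ 3 − 86 = -83 (mod 4).
    Reduce coefficients mod 4: 3·t ≡ 1 (mod 4).
    The inverse of 3 mod 4 is 3 (since 3·3 = 9 = 2·4 + 1), so t ≡ 3·1 = 3 ≡ 3 (mod 4).
    Then x = 86 + 99·3 = 383, valid modulo lcm(99, 4) = 396: x ≡ 383 (mod 396).
Verify: 383 mod 11 = 9 ✓, 383 mod 9 = 5 ✓, 383 mod 4 = 3 ✓.

x ≡ 383 (mod 396).


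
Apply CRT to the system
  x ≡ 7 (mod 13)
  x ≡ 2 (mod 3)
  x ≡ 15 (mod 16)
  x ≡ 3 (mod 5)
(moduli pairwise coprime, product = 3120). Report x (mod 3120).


Product of moduli M = 13 · 3 · 16 · 5 = 3120.
Merge one congruence at a time:
  Start: x ≡ 7 (mod 13).
  Combine with x ≡ 2 (mod 3); new modulus lcm = 39.
    Write x = 7 + 13·t and substitute into x ≡ 2 (mod 3): 13·t ≡ 2 − 7 = -5 (mod 3).
    Reduce coefficients mod 3: 1·t ≡ 1 (mod 3).
    So t ≡ 1 (mod 3).
    Then x = 7 + 13·1 = 20, valid modulo lcm(13, 3) = 39: x ≡ 20 (mod 39).
  Combine with x ≡ 15 (mod 16); new modulus lcm = 624.
    Write x = 20 + 39·t and substitute into x ≡ 15 (mod 16): 39·t ≡ 15 − 20 = -5 (mod 16).
    Reduce coefficients mod 16: 7·t ≡ 11 (mod 16).
    The inverse of 7 mod 16 is 7 (since 7·7 = 49 = 3·16 + 1), so t ≡ 7·11 = 77 ≡ 13 (mod 16).
    Then x = 20 + 39·13 = 527, valid modulo lcm(39, 16) = 624: x ≡ 527 (mod 624).
  Combine with x ≡ 3 (mod 5); new modulus lcm = 3120.
    Write x = 527 + 624·t and substitute into x ≡ 3 (mod 5): 624·t ≡ 3 − 527 = -524 (mod 5).
    Reduce coefficients mod 5: 4·t ≡ 1 (mod 5).
    The inverse of 4 mod 5 is 4 (since 4·4 = 16 = 3·5 + 1), so t ≡ 4·1 = 4 ≡ 4 (mod 5).
    Then x = 527 + 624·4 = 3023, valid modulo lcm(624, 5) = 3120: x ≡ 3023 (mod 3120).
Verify against each original: 3023 mod 13 = 7, 3023 mod 3 = 2, 3023 mod 16 = 15, 3023 mod 5 = 3.

x ≡ 3023 (mod 3120).


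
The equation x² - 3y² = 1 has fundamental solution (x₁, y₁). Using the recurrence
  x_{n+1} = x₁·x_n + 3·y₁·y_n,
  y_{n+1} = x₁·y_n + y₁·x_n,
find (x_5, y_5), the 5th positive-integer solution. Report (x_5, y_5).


Step 1: Find the fundamental solution (x₁, y₁) of x² - 3y² = 1.
  Expand √3 as a continued fraction. a₀ = ⌊√3⌋ = 1; iterate m_{k+1} = d_k·a_k − m_k, d_{k+1} = (3 − m_{k+1}²)/d_k, a_{k+1} = ⌊(a₀ + m_{k+1})/d_{k+1}⌋ (starting m₀ = 0, d₀ = 1), with convergents p_k = a_k·p_{k-1} + p_{k-2}, q_k = a_k·q_{k-1} + q_{k-2} (p₋₁ = 1, q₋₁ = 0):
  k = 0: a₀ = 1; p₀/q₀ = 1/1; p₀² − 3·q₀² = 1 − 3 = -2.
  k = 1: m = 1, d = 2, a = ⌊(1 + 1)/2⌋ = 1; p/q = (1·1 + 1)/(1·1 + 0) = 2/1; p² − 3·q² = 4 − 3 = 1.
  The first convergent with p² − 3·q² = 1 gives the fundamental solution (x₁, y₁) = (2, 1).
Step 2: Apply the recurrence (x_{n+1}, y_{n+1}) = (x₁x_n + 3y₁y_n, x₁y_n + y₁x_n) repeatedly.
  From (x_1, y_1) = (2, 1): x_2 = 2·2 + 3·1·1 = 7; y_2 = 2·1 + 1·2 = 4.
  From (x_2, y_2) = (7, 4): x_3 = 2·7 + 3·1·4 = 26; y_3 = 2·4 + 1·7 = 15.
  From (x_3, y_3) = (26, 15): x_4 = 2·26 + 3·1·15 = 97; y_4 = 2·15 + 1·26 = 56.
  From (x_4, y_4) = (97, 56): x_5 = 2·97 + 3·1·56 = 362; y_5 = 2·56 + 1·97 = 209.
Step 3: Verify x_5² - 3·y_5² = 131044 - 131043 = 1 (should be 1). ✓

(x_1, y_1) = (2, 1); (x_5, y_5) = (362, 209).


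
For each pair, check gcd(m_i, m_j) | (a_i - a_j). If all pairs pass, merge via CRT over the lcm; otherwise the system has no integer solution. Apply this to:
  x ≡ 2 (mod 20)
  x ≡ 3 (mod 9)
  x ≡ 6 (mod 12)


Moduli 20, 9, 12 are not pairwise coprime, so CRT works modulo lcm(m_i) when all pairwise compatibility conditions hold.
Pairwise compatibility: gcd(m_i, m_j) must divide a_i - a_j for every pair.
Merge one congruence at a time:
  Start: x ≡ 2 (mod 20).
  Combine with x ≡ 3 (mod 9): gcd(20, 9) = 1; 3 - 2 = 1, which IS divisible by 1, so compatible.
    Write x = 2 + 20·t and substitute into x ≡ 3 (mod 9): 20·t ≡ 3 − 2 = 1 (mod 9).
    Reduce coefficients mod 9: 2·t ≡ 1 (mod 9).
    The inverse of 2 mod 9 is 5 (since 2·5 = 10 = 1·9 + 1), so t ≡ 5·1 = 5 ≡ 5 (mod 9).
    Then x = 2 + 20·5 = 102, valid modulo lcm(20, 9) = 180: x ≡ 102 (mod 180).
  Combine with x ≡ 6 (mod 12): gcd(180, 12) = 12; 6 - 102 = -96, which IS divisible by 12, so compatible.
    Write x = 102 + 180·t and substitute into x ≡ 6 (mod 12): 180·t ≡ 6 − 102 = -96 (mod 12).
    Divide the congruence (and modulus) by g = 12: 15·t ≡ -8 (mod 1).
    Modulo 1 every t works; take t = 0.
    Then x = 102 + 180·0 = 102, valid modulo lcm(180, 12) = 180: x ≡ 102 (mod 180).
Verify: 102 mod 20 = 2, 102 mod 9 = 3, 102 mod 12 = 6.

x ≡ 102 (mod 180).


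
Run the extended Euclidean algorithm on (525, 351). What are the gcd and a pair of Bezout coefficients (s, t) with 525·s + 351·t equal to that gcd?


Euclidean algorithm on (525, 351) — divide until remainder is 0:
  525 = 1 · 351 + 174
  351 = 2 · 174 + 3
  174 = 58 · 3 + 0
gcd(525, 351) = 3.
Track Bezout coefficients alongside the remainders: start with r₀ = 525 = a·1 + b·0 (s = 1, t = 0) and r₁ = 351 = a·0 + b·1 (s = 0, t = 1); each new remainder r_{k+1} = r_{k-1} − q_k·r_k inherits s_{k+1} = s_{k-1} − q_k·s_k, t_{k+1} = t_{k-1} − q_k·t_k, so r_k = a·s_k + b·t_k at every step:
  q = 1: r = 174, s = 1 − 1·0 = 1, t = 0 − 1·1 = -1  (check: 525·1 + 351·(-1) = 174)
  q = 2: r = 3, s = 0 − 2·1 = -2, t = 1 − 2·(-1) = 3  (check: 525·(-2) + 351·3 = 3)
The row with r = 3 (the gcd) gives the Bezout coefficients s = -2, t = 3.
Result: 525 · (-2) + 351 · (3) = 3.

gcd(525, 351) = 3; s = -2, t = 3 (check: 525·(-2) + 351·3 = 3).


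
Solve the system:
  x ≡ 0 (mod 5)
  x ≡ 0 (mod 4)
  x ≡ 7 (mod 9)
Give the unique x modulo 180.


Moduli 5, 4, 9 are pairwise coprime; by CRT there is a unique solution modulo M = 5 · 4 · 9 = 180.
Solve pairwise, accumulating the modulus:
  Start with x ≡ 0 (mod 5).
  Combine with x ≡ 0 (mod 4): since gcd(5, 4) = 1, we get a unique residue mod 20.
    Write x = 0 + 5·t and substitute into x ≡ 0 (mod 4): 5·t ≡ 0 − 0 = 0 (mod 4).
    Reduce coefficients mod 4: 1·t ≡ 0 (mod 4).
    So t ≡ 0 (mod 4).
    Then x = 0 + 5·0 = 0, valid modulo lcm(5, 4) = 20: x ≡ 0 (mod 20).
  Combine with x ≡ 7 (mod 9): since gcd(20, 9) = 1, we get a unique residue mod 180.
    Write x = 0 + 20·t and substitute into x ≡ 7 (mod 9): 20·t ≡ 7 − 0 = 7 (mod 9).
    Reduce coefficients mod 9: 2·t ≡ 7 (mod 9).
    The inverse of 2 mod 9 is 5 (since 2·5 = 10 = 1·9 + 1), so t ≡ 5·7 = 35 ≡ 8 (mod 9).
    Then x = 0 + 20·8 = 160, valid modulo lcm(20, 9) = 180: x ≡ 160 (mod 180).
Verify: 160 mod 5 = 0 ✓, 160 mod 4 = 0 ✓, 160 mod 9 = 7 ✓.

x ≡ 160 (mod 180).


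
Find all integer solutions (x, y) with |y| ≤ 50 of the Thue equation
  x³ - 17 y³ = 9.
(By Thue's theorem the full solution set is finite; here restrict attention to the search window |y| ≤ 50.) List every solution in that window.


The equation is x³ - 17y³ = 9. For fixed y, x³ = 17·y³ + 9, so a solution requires the RHS to be a perfect cube.
Strategy: iterate y from -50 to 50, compute RHS = 17·y³ + 9, and check whether it is a (positive or negative) perfect cube.
Check small values of y:
  y = 0: RHS = 9 is not a perfect cube.
  y = 1: RHS = 26 is not a perfect cube.
  y = -1: RHS = -8 = (-2)³ ⇒ x = -2 works.
  y = 2: RHS = 145 is not a perfect cube.
  y = -2: RHS = -127 is not a perfect cube.
  y = 3: RHS = 468 is not a perfect cube.
  y = -3: RHS = -450 is not a perfect cube.
Continuing the search up to |y| = 50 finds no further solutions beyond those listed.
Collected solutions: (-2, -1).

Solutions (with |y| ≤ 50): (-2, -1).


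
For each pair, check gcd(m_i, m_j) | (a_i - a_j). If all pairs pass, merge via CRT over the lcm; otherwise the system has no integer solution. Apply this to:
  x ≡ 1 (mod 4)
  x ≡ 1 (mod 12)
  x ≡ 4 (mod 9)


Moduli 4, 12, 9 are not pairwise coprime, so CRT works modulo lcm(m_i) when all pairwise compatibility conditions hold.
Pairwise compatibility: gcd(m_i, m_j) must divide a_i - a_j for every pair.
Merge one congruence at a time:
  Start: x ≡ 1 (mod 4).
  Combine with x ≡ 1 (mod 12): gcd(4, 12) = 4; 1 - 1 = 0, which IS divisible by 4, so compatible.
    Write x = 1 + 4·t and substitute into x ≡ 1 (mod 12): 4·t ≡ 1 − 1 = 0 (mod 12).
    Divide the congruence (and modulus) by g = 4: 1·t ≡ 0 (mod 3).
    So t ≡ 0 (mod 3).
    Then x = 1 + 4·0 = 1, valid modulo lcm(4, 12) = 12: x ≡ 1 (mod 12).
  Combine with x ≡ 4 (mod 9): gcd(12, 9) = 3; 4 - 1 = 3, which IS divisible by 3, so compatible.
    Write x = 1 + 12·t and substitute into x ≡ 4 (mod 9): 12·t ≡ 4 − 1 = 3 (mod 9).
    Divide the congruence (and modulus) by g = 3: 4·t ≡ 1 (mod 3).
    Reduce coefficients mod 3: 1·t ≡ 1 (mod 3).
    So t ≡ 1 (mod 3).
    Then x = 1 + 12·1 = 13, valid modulo lcm(12, 9) = 36: x ≡ 13 (mod 36).
Verify: 13 mod 4 = 1, 13 mod 12 = 1, 13 mod 9 = 4.

x ≡ 13 (mod 36).


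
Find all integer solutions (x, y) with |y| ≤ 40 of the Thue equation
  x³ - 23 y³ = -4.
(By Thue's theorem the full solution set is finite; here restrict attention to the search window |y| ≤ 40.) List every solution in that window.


The equation is x³ - 23y³ = -4. For fixed y, x³ = 23·y³ − 4, so a solution requires the RHS to be a perfect cube.
Strategy: iterate y from -40 to 40, compute RHS = 23·y³ − 4, and check whether it is a (positive or negative) perfect cube.
Check small values of y:
  y = 0: RHS = -4 is not a perfect cube.
  y = 1: RHS = 19 is not a perfect cube.
  y = -1: RHS = -27 = (-3)³ ⇒ x = -3 works.
  y = 2: RHS = 180 is not a perfect cube.
  y = -2: RHS = -188 is not a perfect cube.
  y = 3: RHS = 617 is not a perfect cube.
  y = -3: RHS = -625 is not a perfect cube.
Continuing the search up to |y| = 40 finds no further solutions beyond those listed.
Collected solutions: (-3, -1).

Solutions (with |y| ≤ 40): (-3, -1).


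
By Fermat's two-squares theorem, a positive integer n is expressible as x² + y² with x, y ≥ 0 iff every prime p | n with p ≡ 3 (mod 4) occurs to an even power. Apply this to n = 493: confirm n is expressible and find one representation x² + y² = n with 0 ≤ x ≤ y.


Step 1: Factor n = 493 = 17 · 29.
Step 2: Check the mod-4 condition on each prime factor: 17 ≡ 1 (mod 4), exponent 1; 29 ≡ 1 (mod 4), exponent 1.
All primes ≡ 3 (mod 4) appear to even exponent (or don't appear), so by the two-squares theorem n IS expressible as a sum of two squares.
Step 3: Build a representation. Here n = 17 · 29 is a product of primes ≡ 1 (mod 4). Each prime p ≡ 1 (mod 4) is itself a sum of two squares; find a² by testing p − a² for a perfect square:
  17: 17 − 1² = 16 = 4² ⇒ 17 = 1² + 4².
  29: 29 − 1² = 28, 29 − 2² = 25 = 5² ⇒ 29 = 2² + 5².
  Combine using the Brahmagupta–Fibonacci identity (a² + b²)(c² + d²) = (ac − bd)² + (ad + bc)² = (ac + bd)² + (ad − bc)²:
  17 · 29 = 493: from (1² + 4²)(2² + 5²), take (1·2 − 4·5, 1·5 + 4·2) = (2 − 20, 5 + 8) = (-18, 13); dropping signs (only squares matter) gives (18, 13); check 18² + 13² = 324 + 169 = 493 ✓.
Step 4: Order so x ≤ y and verify: 13² + 18² = 169 + 324 = 493 = n. ✓

n = 493 = 13² + 18² (one valid representation with x ≤ y).


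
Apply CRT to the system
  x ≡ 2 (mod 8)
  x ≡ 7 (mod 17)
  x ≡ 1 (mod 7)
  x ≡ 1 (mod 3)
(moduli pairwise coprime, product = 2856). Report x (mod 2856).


Product of moduli M = 8 · 17 · 7 · 3 = 2856.
Merge one congruence at a time:
  Start: x ≡ 2 (mod 8).
  Combine with x ≡ 7 (mod 17); new modulus lcm = 136.
    Write x = 2 + 8·t and substitute into x ≡ 7 (mod 17): 8·t ≡ 7 − 2 = 5 (mod 17).
    The inverse of 8 mod 17 is 15 (since 8·15 = 120 = 7·17 + 1), so t ≡ 15·5 = 75 ≡ 7 (mod 17).
    Then x = 2 + 8·7 = 58, valid modulo lcm(8, 17) = 136: x ≡ 58 (mod 136).
  Combine with x ≡ 1 (mod 7); new modulus lcm = 952.
    Write x = 58 + 136·t and substitute into x ≡ 1 (mod 7): 136·t ≡ 1 − 58 = -57 (mod 7).
    Reduce coefficients mod 7: 3·t ≡ 6 (mod 7).
    The inverse of 3 mod 7 is 5 (since 3·5 = 15 = 2·7 + 1), so t ≡ 5·6 = 30 ≡ 2 (mod 7).
    Then x = 58 + 136·2 = 330, valid modulo lcm(136, 7) = 952: x ≡ 330 (mod 952).
  Combine with x ≡ 1 (mod 3); new modulus lcm = 2856.
    Write x = 330 + 952·t and substitute into x ≡ 1 (mod 3): 952·t ≡ 1 − 330 = -329 (mod 3).
    Reduce coefficients mod 3: 1·t ≡ 1 (mod 3).
    So t ≡ 1 (mod 3).
    Then x = 330 + 952·1 = 1282, valid modulo lcm(952, 3) = 2856: x ≡ 1282 (mod 2856).
Verify against each original: 1282 mod 8 = 2, 1282 mod 17 = 7, 1282 mod 7 = 1, 1282 mod 3 = 1.

x ≡ 1282 (mod 2856).


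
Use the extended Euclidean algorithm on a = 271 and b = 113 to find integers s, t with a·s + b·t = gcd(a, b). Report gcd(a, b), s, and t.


Euclidean algorithm on (271, 113) — divide until remainder is 0:
  271 = 2 · 113 + 45
  113 = 2 · 45 + 23
  45 = 1 · 23 + 22
  23 = 1 · 22 + 1
  22 = 22 · 1 + 0
gcd(271, 113) = 1.
Track Bezout coefficients alongside the remainders: start with r₀ = 271 = a·1 + b·0 (s = 1, t = 0) and r₁ = 113 = a·0 + b·1 (s = 0, t = 1); each new remainder r_{k+1} = r_{k-1} − q_k·r_k inherits s_{k+1} = s_{k-1} − q_k·s_k, t_{k+1} = t_{k-1} − q_k·t_k, so r_k = a·s_k + b·t_k at every step:
  q = 2: r = 45, s = 1 − 2·0 = 1, t = 0 − 2·1 = -2  (check: 271·1 + 113·(-2) = 45)
  q = 2: r = 23, s = 0 − 2·1 = -2, t = 1 − 2·(-2) = 5  (check: 271·(-2) + 113·5 = 23)
  q = 1: r = 22, s = 1 − 1·(-2) = 3, t = -2 − 1·5 = -7  (check: 271·3 + 113·(-7) = 22)
  q = 1: r = 1, s = -2 − 1·3 = -5, t = 5 − 1·(-7) = 12  (check: 271·(-5) + 113·12 = 1)
The row with r = 1 (the gcd) gives the Bezout coefficients s = -5, t = 12.
Result: 271 · (-5) + 113 · (12) = 1.

gcd(271, 113) = 1; s = -5, t = 12 (check: 271·(-5) + 113·12 = 1).


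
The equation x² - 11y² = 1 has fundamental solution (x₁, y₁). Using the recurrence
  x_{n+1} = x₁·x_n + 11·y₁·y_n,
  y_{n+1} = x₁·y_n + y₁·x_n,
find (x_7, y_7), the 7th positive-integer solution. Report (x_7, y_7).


Step 1: Find the fundamental solution (x₁, y₁) of x² - 11y² = 1.
  Expand √11 as a continued fraction. a₀ = ⌊√11⌋ = 3; iterate m_{k+1} = d_k·a_k − m_k, d_{k+1} = (11 − m_{k+1}²)/d_k, a_{k+1} = ⌊(a₀ + m_{k+1})/d_{k+1}⌋ (starting m₀ = 0, d₀ = 1), with convergents p_k = a_k·p_{k-1} + p_{k-2}, q_k = a_k·q_{k-1} + q_{k-2} (p₋₁ = 1, q₋₁ = 0):
  k = 0: a₀ = 3; p₀/q₀ = 3/1; p₀² − 11·q₀² = 9 − 11 = -2.
  k = 1: m = 3, d = 2, a = ⌊(3 + 3)/2⌋ = 3; p/q = (3·3 + 1)/(3·1 + 0) = 10/3; p² − 11·q² = 100 − 99 = 1.
  The first convergent with p² − 11·q² = 1 gives the fundamental solution (x₁, y₁) = (10, 3).
Step 2: Apply the recurrence (x_{n+1}, y_{n+1}) = (x₁x_n + 11y₁y_n, x₁y_n + y₁x_n) repeatedly.
  From (x_1, y_1) = (10, 3): x_2 = 10·10 + 11·3·3 = 199; y_2 = 10·3 + 3·10 = 60.
  From (x_2, y_2) = (199, 60): x_3 = 10·199 + 11·3·60 = 3970; y_3 = 10·60 + 3·199 = 1197.
  From (x_3, y_3) = (3970, 1197): x_4 = 10·3970 + 11·3·1197 = 79201; y_4 = 10·1197 + 3·3970 = 23880.
  From (x_4, y_4) = (79201, 23880): x_5 = 10·79201 + 11·3·23880 = 1580050; y_5 = 10·23880 + 3·79201 = 476403.
  From (x_5, y_5) = (1580050, 476403): x_6 = 10·1580050 + 11·3·476403 = 31521799; y_6 = 10·476403 + 3·1580050 = 9504180.
  From (x_6, y_6) = (31521799, 9504180): x_7 = 10·31521799 + 11·3·9504180 = 628855930; y_7 = 10·9504180 + 3·31521799 = 189607197.
Step 3: Verify x_7² - 11·y_7² = 395459780696164900 - 395459780696164899 = 1 (should be 1). ✓

(x_1, y_1) = (10, 3); (x_7, y_7) = (628855930, 189607197).


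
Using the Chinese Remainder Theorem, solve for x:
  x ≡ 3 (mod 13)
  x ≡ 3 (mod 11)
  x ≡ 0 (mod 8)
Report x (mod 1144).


Moduli 13, 11, 8 are pairwise coprime; by CRT there is a unique solution modulo M = 13 · 11 · 8 = 1144.
Solve pairwise, accumulating the modulus:
  Start with x ≡ 3 (mod 13).
  Combine with x ≡ 3 (mod 11): since gcd(13, 11) = 1, we get a unique residue mod 143.
    Write x = 3 + 13·t and substitute into x ≡ 3 (mod 11): 13·t ≡ 3 − 3 = 0 (mod 11).
    Reduce coefficients mod 11: 2·t ≡ 0 (mod 11).
    The inverse of 2 mod 11 is 6 (since 2·6 = 12 = 1·11 + 1), so t ≡ 6·0 = 0 ≡ 0 (mod 11).
    Then x = 3 + 13·0 = 3, valid modulo lcm(13, 11) = 143: x ≡ 3 (mod 143).
  Combine with x ≡ 0 (mod 8): since gcd(143, 8) = 1, we get a unique residue mod 1144.
    Write x = 3 + 143·t and substitute into x ≡ 0 (mod 8): 143·t ≡ 0 − 3 = -3 (mod 8).
    Reduce coefficients mod 8: 7·t ≡ 5 (mod 8).
    The inverse of 7 mod 8 is 7 (since 7·7 = 49 = 6·8 + 1), so t ≡ 7·5 = 35 ≡ 3 (mod 8).
    Then x = 3 + 143·3 = 432, valid modulo lcm(143, 8) = 1144: x ≡ 432 (mod 1144).
Verify: 432 mod 13 = 3 ✓, 432 mod 11 = 3 ✓, 432 mod 8 = 0 ✓.

x ≡ 432 (mod 1144).


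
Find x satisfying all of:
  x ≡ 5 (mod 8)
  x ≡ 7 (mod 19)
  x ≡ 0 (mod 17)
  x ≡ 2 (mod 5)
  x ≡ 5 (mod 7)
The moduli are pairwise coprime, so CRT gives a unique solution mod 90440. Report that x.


Product of moduli M = 8 · 19 · 17 · 5 · 7 = 90440.
Merge one congruence at a time:
  Start: x ≡ 5 (mod 8).
  Combine with x ≡ 7 (mod 19); new modulus lcm = 152.
    Write x = 5 + 8·t and substitute into x ≡ 7 (mod 19): 8·t ≡ 7 − 5 = 2 (mod 19).
    The inverse of 8 mod 19 is 12 (since 8·12 = 96 = 5·19 + 1), so t ≡ 12·2 = 24 ≡ 5 (mod 19).
    Then x = 5 + 8·5 = 45, valid modulo lcm(8, 19) = 152: x ≡ 45 (mod 152).
  Combine with x ≡ 0 (mod 17); new modulus lcm = 2584.
    Write x = 45 + 152·t and substitute into x ≡ 0 (mod 17): 152·t ≡ 0 − 45 = -45 (mod 17).
    Reduce coefficients mod 17: 16·t ≡ 6 (mod 17).
    The inverse of 16 mod 17 is 16 (since 16·16 = 256 = 15·17 + 1), so t ≡ 16·6 = 96 ≡ 11 (mod 17).
    Then x = 45 + 152·11 = 1717, valid modulo lcm(152, 17) = 2584: x ≡ 1717 (mod 2584).
  Combine with x ≡ 2 (mod 5); new modulus lcm = 12920.
    Write x = 1717 + 2584·t and substitute into x ≡ 2 (mod 5): 2584·t ≡ 2 − 1717 = -1715 (mod 5).
    Reduce coefficients mod 5: 4·t ≡ 0 (mod 5).
    The inverse of 4 mod 5 is 4 (since 4·4 = 16 = 3·5 + 1), so t ≡ 4·0 = 0 ≡ 0 (mod 5).
    Then x = 1717 + 2584·0 = 1717, valid modulo lcm(2584, 5) = 12920: x ≡ 1717 (mod 12920).
  Combine with x ≡ 5 (mod 7); new modulus lcm = 90440.
    Write x = 1717 + 12920·t and substitute into x ≡ 5 (mod 7): 12920·t ≡ 5 − 1717 = -1712 (mod 7).
    Reduce coefficients mod 7: 5·t ≡ 3 (mod 7).
    The inverse of 5 mod 7 is 3 (since 5·3 = 15 = 2·7 + 1), so t ≡ 3·3 = 9 ≡ 2 (mod 7).
    Then x = 1717 + 12920·2 = 27557, valid modulo lcm(12920, 7) = 90440: x ≡ 27557 (mod 90440).
Verify against each original: 27557 mod 8 = 5, 27557 mod 19 = 7, 27557 mod 17 = 0, 27557 mod 5 = 2, 27557 mod 7 = 5.

x ≡ 27557 (mod 90440).
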